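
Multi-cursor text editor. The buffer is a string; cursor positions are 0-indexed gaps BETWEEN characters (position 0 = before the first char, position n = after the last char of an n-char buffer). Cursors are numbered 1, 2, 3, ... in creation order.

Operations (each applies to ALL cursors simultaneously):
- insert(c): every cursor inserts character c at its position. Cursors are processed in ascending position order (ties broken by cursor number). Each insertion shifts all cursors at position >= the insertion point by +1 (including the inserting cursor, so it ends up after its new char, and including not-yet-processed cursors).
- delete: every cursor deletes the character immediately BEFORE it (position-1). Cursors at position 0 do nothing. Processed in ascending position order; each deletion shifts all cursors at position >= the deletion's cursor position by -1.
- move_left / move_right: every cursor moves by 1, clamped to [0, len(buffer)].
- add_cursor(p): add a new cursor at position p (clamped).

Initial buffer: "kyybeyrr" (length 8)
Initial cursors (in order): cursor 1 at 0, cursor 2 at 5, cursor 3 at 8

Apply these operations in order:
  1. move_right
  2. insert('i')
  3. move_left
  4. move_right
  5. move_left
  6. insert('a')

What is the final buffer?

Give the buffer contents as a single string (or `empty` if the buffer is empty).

After op 1 (move_right): buffer="kyybeyrr" (len 8), cursors c1@1 c2@6 c3@8, authorship ........
After op 2 (insert('i')): buffer="kiyybeyirri" (len 11), cursors c1@2 c2@8 c3@11, authorship .1.....2..3
After op 3 (move_left): buffer="kiyybeyirri" (len 11), cursors c1@1 c2@7 c3@10, authorship .1.....2..3
After op 4 (move_right): buffer="kiyybeyirri" (len 11), cursors c1@2 c2@8 c3@11, authorship .1.....2..3
After op 5 (move_left): buffer="kiyybeyirri" (len 11), cursors c1@1 c2@7 c3@10, authorship .1.....2..3
After op 6 (insert('a')): buffer="kaiyybeyairrai" (len 14), cursors c1@2 c2@9 c3@13, authorship .11.....22..33

Answer: kaiyybeyairrai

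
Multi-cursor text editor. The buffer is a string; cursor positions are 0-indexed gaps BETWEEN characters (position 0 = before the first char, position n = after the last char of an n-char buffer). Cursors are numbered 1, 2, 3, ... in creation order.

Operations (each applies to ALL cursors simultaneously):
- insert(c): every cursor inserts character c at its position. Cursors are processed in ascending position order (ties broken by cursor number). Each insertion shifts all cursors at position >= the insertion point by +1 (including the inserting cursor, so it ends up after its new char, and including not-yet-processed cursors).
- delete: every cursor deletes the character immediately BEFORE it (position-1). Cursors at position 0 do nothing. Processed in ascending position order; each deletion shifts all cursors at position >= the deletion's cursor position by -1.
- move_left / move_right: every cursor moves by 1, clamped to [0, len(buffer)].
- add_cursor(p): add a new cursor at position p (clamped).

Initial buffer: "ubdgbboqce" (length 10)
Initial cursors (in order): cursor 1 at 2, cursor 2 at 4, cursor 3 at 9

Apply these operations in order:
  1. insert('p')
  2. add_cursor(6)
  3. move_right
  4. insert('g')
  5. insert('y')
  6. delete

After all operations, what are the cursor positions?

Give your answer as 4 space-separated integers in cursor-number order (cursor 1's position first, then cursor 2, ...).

After op 1 (insert('p')): buffer="ubpdgpbboqcpe" (len 13), cursors c1@3 c2@6 c3@12, authorship ..1..2.....3.
After op 2 (add_cursor(6)): buffer="ubpdgpbboqcpe" (len 13), cursors c1@3 c2@6 c4@6 c3@12, authorship ..1..2.....3.
After op 3 (move_right): buffer="ubpdgpbboqcpe" (len 13), cursors c1@4 c2@7 c4@7 c3@13, authorship ..1..2.....3.
After op 4 (insert('g')): buffer="ubpdggpbggboqcpeg" (len 17), cursors c1@5 c2@10 c4@10 c3@17, authorship ..1.1.2.24....3.3
After op 5 (insert('y')): buffer="ubpdgygpbggyyboqcpegy" (len 21), cursors c1@6 c2@13 c4@13 c3@21, authorship ..1.11.2.2424....3.33
After op 6 (delete): buffer="ubpdggpbggboqcpeg" (len 17), cursors c1@5 c2@10 c4@10 c3@17, authorship ..1.1.2.24....3.3

Answer: 5 10 17 10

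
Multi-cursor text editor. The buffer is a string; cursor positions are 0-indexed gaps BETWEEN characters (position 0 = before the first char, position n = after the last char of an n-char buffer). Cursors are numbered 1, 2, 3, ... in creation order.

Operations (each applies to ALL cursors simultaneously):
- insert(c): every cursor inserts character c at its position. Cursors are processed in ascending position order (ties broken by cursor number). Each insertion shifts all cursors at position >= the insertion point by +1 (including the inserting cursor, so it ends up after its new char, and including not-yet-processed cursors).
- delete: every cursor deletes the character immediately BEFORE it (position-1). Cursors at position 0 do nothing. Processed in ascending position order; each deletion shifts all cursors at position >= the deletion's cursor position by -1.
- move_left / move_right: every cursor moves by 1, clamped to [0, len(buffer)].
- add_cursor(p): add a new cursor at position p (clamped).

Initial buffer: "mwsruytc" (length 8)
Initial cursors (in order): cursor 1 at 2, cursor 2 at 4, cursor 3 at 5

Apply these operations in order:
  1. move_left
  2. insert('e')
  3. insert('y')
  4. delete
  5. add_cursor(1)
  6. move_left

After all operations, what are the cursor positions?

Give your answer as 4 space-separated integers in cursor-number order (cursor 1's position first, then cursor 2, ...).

Answer: 1 4 6 0

Derivation:
After op 1 (move_left): buffer="mwsruytc" (len 8), cursors c1@1 c2@3 c3@4, authorship ........
After op 2 (insert('e')): buffer="mewsereuytc" (len 11), cursors c1@2 c2@5 c3@7, authorship .1..2.3....
After op 3 (insert('y')): buffer="meywseyreyuytc" (len 14), cursors c1@3 c2@7 c3@10, authorship .11..22.33....
After op 4 (delete): buffer="mewsereuytc" (len 11), cursors c1@2 c2@5 c3@7, authorship .1..2.3....
After op 5 (add_cursor(1)): buffer="mewsereuytc" (len 11), cursors c4@1 c1@2 c2@5 c3@7, authorship .1..2.3....
After op 6 (move_left): buffer="mewsereuytc" (len 11), cursors c4@0 c1@1 c2@4 c3@6, authorship .1..2.3....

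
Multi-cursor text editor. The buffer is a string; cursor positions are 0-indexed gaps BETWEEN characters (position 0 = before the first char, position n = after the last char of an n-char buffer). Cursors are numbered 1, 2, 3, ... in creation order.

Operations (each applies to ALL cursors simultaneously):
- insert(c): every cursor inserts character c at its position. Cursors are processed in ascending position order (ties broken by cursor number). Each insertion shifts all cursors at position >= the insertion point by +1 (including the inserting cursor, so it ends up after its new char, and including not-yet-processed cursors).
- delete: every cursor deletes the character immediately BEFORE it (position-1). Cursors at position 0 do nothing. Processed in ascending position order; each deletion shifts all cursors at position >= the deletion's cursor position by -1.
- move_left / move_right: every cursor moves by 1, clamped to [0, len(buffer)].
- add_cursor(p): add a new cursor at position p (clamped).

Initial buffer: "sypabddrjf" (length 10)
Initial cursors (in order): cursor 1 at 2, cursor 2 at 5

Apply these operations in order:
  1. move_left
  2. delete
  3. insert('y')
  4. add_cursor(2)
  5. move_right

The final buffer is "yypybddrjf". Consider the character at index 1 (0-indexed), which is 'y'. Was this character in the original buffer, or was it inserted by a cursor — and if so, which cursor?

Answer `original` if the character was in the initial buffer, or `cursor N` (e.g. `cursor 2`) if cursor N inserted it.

After op 1 (move_left): buffer="sypabddrjf" (len 10), cursors c1@1 c2@4, authorship ..........
After op 2 (delete): buffer="ypbddrjf" (len 8), cursors c1@0 c2@2, authorship ........
After op 3 (insert('y')): buffer="yypybddrjf" (len 10), cursors c1@1 c2@4, authorship 1..2......
After op 4 (add_cursor(2)): buffer="yypybddrjf" (len 10), cursors c1@1 c3@2 c2@4, authorship 1..2......
After op 5 (move_right): buffer="yypybddrjf" (len 10), cursors c1@2 c3@3 c2@5, authorship 1..2......
Authorship (.=original, N=cursor N): 1 . . 2 . . . . . .
Index 1: author = original

Answer: original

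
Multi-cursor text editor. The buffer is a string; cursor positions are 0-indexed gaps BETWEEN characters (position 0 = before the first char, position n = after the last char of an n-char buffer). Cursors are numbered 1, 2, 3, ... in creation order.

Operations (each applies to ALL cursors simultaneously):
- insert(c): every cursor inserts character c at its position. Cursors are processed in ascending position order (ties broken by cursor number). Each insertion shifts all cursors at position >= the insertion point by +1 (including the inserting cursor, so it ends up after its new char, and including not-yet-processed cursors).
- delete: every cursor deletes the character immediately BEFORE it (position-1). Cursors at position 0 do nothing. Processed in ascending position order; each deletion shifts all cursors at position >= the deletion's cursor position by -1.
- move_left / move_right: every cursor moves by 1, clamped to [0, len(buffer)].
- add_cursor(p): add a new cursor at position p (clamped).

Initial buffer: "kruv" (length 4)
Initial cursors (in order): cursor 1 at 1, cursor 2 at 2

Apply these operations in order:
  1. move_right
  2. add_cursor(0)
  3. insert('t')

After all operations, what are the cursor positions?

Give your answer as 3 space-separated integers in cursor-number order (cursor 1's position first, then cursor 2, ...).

Answer: 4 6 1

Derivation:
After op 1 (move_right): buffer="kruv" (len 4), cursors c1@2 c2@3, authorship ....
After op 2 (add_cursor(0)): buffer="kruv" (len 4), cursors c3@0 c1@2 c2@3, authorship ....
After op 3 (insert('t')): buffer="tkrtutv" (len 7), cursors c3@1 c1@4 c2@6, authorship 3..1.2.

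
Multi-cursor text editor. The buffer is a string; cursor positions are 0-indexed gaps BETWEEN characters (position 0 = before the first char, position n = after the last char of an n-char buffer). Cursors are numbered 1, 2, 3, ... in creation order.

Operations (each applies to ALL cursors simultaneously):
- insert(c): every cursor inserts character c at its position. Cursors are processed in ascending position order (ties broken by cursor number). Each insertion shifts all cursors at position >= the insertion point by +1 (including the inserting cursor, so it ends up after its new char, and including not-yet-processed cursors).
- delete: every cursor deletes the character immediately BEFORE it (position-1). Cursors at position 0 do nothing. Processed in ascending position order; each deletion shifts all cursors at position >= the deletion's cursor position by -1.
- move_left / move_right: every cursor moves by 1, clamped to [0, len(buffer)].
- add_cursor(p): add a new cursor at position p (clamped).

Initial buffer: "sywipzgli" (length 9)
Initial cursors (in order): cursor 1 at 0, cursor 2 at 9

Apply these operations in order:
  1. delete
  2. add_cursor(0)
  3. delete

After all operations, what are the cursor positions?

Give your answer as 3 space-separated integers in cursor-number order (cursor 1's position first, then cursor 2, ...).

After op 1 (delete): buffer="sywipzgl" (len 8), cursors c1@0 c2@8, authorship ........
After op 2 (add_cursor(0)): buffer="sywipzgl" (len 8), cursors c1@0 c3@0 c2@8, authorship ........
After op 3 (delete): buffer="sywipzg" (len 7), cursors c1@0 c3@0 c2@7, authorship .......

Answer: 0 7 0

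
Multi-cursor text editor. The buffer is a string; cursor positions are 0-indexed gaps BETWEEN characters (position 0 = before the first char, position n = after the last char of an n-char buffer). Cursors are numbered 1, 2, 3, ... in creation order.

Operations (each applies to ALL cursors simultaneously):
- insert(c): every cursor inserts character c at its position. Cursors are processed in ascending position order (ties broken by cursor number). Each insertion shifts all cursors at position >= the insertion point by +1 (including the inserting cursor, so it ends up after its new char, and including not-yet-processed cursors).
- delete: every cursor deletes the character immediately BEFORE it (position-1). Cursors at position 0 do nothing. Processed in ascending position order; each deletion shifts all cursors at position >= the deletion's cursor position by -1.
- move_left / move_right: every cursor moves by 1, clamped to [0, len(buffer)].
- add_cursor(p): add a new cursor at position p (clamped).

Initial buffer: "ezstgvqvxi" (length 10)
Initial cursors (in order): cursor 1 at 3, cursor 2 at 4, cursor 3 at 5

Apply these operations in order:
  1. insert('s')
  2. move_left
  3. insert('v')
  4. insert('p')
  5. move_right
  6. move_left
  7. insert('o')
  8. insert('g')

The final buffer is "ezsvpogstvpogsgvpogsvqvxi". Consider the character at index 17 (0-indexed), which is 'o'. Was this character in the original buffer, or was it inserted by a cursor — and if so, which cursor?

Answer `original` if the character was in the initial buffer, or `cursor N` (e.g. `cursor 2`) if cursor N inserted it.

Answer: cursor 3

Derivation:
After op 1 (insert('s')): buffer="ezsstsgsvqvxi" (len 13), cursors c1@4 c2@6 c3@8, authorship ...1.2.3.....
After op 2 (move_left): buffer="ezsstsgsvqvxi" (len 13), cursors c1@3 c2@5 c3@7, authorship ...1.2.3.....
After op 3 (insert('v')): buffer="ezsvstvsgvsvqvxi" (len 16), cursors c1@4 c2@7 c3@10, authorship ...11.22.33.....
After op 4 (insert('p')): buffer="ezsvpstvpsgvpsvqvxi" (len 19), cursors c1@5 c2@9 c3@13, authorship ...111.222.333.....
After op 5 (move_right): buffer="ezsvpstvpsgvpsvqvxi" (len 19), cursors c1@6 c2@10 c3@14, authorship ...111.222.333.....
After op 6 (move_left): buffer="ezsvpstvpsgvpsvqvxi" (len 19), cursors c1@5 c2@9 c3@13, authorship ...111.222.333.....
After op 7 (insert('o')): buffer="ezsvpostvposgvposvqvxi" (len 22), cursors c1@6 c2@11 c3@16, authorship ...1111.2222.3333.....
After op 8 (insert('g')): buffer="ezsvpogstvpogsgvpogsvqvxi" (len 25), cursors c1@7 c2@13 c3@19, authorship ...11111.22222.33333.....
Authorship (.=original, N=cursor N): . . . 1 1 1 1 1 . 2 2 2 2 2 . 3 3 3 3 3 . . . . .
Index 17: author = 3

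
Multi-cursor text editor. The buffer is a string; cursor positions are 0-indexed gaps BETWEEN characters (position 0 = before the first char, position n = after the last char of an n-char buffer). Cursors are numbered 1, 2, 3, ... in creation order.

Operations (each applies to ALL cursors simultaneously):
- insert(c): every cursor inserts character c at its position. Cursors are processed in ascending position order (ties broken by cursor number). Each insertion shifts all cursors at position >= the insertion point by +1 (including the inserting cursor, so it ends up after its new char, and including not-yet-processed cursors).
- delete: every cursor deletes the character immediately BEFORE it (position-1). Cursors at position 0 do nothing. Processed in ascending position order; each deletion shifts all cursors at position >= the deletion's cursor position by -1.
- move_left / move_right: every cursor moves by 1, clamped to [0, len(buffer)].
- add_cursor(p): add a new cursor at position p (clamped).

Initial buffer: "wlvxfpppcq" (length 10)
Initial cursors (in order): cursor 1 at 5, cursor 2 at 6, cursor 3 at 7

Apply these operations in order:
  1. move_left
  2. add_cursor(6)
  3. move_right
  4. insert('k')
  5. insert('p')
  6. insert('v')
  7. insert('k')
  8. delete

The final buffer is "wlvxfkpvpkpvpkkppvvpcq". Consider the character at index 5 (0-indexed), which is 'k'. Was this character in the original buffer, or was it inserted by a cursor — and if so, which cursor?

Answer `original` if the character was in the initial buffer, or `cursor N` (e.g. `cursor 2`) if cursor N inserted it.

Answer: cursor 1

Derivation:
After op 1 (move_left): buffer="wlvxfpppcq" (len 10), cursors c1@4 c2@5 c3@6, authorship ..........
After op 2 (add_cursor(6)): buffer="wlvxfpppcq" (len 10), cursors c1@4 c2@5 c3@6 c4@6, authorship ..........
After op 3 (move_right): buffer="wlvxfpppcq" (len 10), cursors c1@5 c2@6 c3@7 c4@7, authorship ..........
After op 4 (insert('k')): buffer="wlvxfkpkpkkpcq" (len 14), cursors c1@6 c2@8 c3@11 c4@11, authorship .....1.2.34...
After op 5 (insert('p')): buffer="wlvxfkppkppkkpppcq" (len 18), cursors c1@7 c2@10 c3@15 c4@15, authorship .....11.22.3434...
After op 6 (insert('v')): buffer="wlvxfkpvpkpvpkkppvvpcq" (len 22), cursors c1@8 c2@12 c3@19 c4@19, authorship .....111.222.343434...
After op 7 (insert('k')): buffer="wlvxfkpvkpkpvkpkkppvvkkpcq" (len 26), cursors c1@9 c2@14 c3@23 c4@23, authorship .....1111.2222.34343434...
After op 8 (delete): buffer="wlvxfkpvpkpvpkkppvvpcq" (len 22), cursors c1@8 c2@12 c3@19 c4@19, authorship .....111.222.343434...
Authorship (.=original, N=cursor N): . . . . . 1 1 1 . 2 2 2 . 3 4 3 4 3 4 . . .
Index 5: author = 1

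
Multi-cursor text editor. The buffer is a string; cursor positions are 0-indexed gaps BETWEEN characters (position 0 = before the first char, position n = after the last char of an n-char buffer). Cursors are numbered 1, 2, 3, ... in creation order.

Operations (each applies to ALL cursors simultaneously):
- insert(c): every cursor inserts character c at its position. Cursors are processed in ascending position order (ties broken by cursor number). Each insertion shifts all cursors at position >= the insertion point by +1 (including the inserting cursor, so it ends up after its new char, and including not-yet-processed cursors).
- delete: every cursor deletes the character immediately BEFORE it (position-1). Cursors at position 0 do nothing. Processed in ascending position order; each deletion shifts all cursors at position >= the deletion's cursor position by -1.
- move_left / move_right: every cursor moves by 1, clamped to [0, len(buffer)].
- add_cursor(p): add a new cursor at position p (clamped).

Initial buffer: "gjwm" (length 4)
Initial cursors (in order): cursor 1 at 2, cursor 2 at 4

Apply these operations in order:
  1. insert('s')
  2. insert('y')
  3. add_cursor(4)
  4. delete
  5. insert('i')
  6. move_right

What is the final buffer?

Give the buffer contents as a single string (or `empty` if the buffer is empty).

After op 1 (insert('s')): buffer="gjswms" (len 6), cursors c1@3 c2@6, authorship ..1..2
After op 2 (insert('y')): buffer="gjsywmsy" (len 8), cursors c1@4 c2@8, authorship ..11..22
After op 3 (add_cursor(4)): buffer="gjsywmsy" (len 8), cursors c1@4 c3@4 c2@8, authorship ..11..22
After op 4 (delete): buffer="gjwms" (len 5), cursors c1@2 c3@2 c2@5, authorship ....2
After op 5 (insert('i')): buffer="gjiiwmsi" (len 8), cursors c1@4 c3@4 c2@8, authorship ..13..22
After op 6 (move_right): buffer="gjiiwmsi" (len 8), cursors c1@5 c3@5 c2@8, authorship ..13..22

Answer: gjiiwmsi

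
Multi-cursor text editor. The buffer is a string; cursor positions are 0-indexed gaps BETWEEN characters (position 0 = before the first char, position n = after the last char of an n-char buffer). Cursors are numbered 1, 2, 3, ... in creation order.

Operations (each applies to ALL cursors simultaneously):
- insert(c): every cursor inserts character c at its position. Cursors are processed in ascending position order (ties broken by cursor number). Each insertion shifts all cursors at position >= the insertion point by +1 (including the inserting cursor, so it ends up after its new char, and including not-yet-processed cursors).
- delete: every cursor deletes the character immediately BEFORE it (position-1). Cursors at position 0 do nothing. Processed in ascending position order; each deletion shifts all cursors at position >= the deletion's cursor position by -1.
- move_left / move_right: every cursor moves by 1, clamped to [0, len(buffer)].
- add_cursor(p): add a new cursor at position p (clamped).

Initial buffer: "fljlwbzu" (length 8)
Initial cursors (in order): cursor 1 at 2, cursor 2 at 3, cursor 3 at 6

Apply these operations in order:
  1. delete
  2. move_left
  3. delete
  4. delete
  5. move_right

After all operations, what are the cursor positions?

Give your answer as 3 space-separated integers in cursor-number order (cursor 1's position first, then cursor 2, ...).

Answer: 1 1 1

Derivation:
After op 1 (delete): buffer="flwzu" (len 5), cursors c1@1 c2@1 c3@3, authorship .....
After op 2 (move_left): buffer="flwzu" (len 5), cursors c1@0 c2@0 c3@2, authorship .....
After op 3 (delete): buffer="fwzu" (len 4), cursors c1@0 c2@0 c3@1, authorship ....
After op 4 (delete): buffer="wzu" (len 3), cursors c1@0 c2@0 c3@0, authorship ...
After op 5 (move_right): buffer="wzu" (len 3), cursors c1@1 c2@1 c3@1, authorship ...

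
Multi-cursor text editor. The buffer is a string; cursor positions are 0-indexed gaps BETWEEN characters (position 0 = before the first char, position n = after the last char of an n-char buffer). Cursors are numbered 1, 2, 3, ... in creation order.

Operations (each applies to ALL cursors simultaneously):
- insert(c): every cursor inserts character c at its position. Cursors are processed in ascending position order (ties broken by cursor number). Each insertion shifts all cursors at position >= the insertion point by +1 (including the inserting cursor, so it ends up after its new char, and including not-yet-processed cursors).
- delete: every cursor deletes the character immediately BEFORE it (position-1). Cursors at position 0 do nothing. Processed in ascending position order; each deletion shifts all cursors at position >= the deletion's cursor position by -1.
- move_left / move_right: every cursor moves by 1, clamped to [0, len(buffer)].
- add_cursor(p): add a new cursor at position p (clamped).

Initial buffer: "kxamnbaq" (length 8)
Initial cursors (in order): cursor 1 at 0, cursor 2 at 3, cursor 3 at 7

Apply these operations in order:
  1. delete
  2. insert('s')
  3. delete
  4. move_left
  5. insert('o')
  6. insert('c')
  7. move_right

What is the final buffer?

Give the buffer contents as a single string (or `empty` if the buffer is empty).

After op 1 (delete): buffer="kxmnbq" (len 6), cursors c1@0 c2@2 c3@5, authorship ......
After op 2 (insert('s')): buffer="skxsmnbsq" (len 9), cursors c1@1 c2@4 c3@8, authorship 1..2...3.
After op 3 (delete): buffer="kxmnbq" (len 6), cursors c1@0 c2@2 c3@5, authorship ......
After op 4 (move_left): buffer="kxmnbq" (len 6), cursors c1@0 c2@1 c3@4, authorship ......
After op 5 (insert('o')): buffer="okoxmnobq" (len 9), cursors c1@1 c2@3 c3@7, authorship 1.2...3..
After op 6 (insert('c')): buffer="ockocxmnocbq" (len 12), cursors c1@2 c2@5 c3@10, authorship 11.22...33..
After op 7 (move_right): buffer="ockocxmnocbq" (len 12), cursors c1@3 c2@6 c3@11, authorship 11.22...33..

Answer: ockocxmnocbq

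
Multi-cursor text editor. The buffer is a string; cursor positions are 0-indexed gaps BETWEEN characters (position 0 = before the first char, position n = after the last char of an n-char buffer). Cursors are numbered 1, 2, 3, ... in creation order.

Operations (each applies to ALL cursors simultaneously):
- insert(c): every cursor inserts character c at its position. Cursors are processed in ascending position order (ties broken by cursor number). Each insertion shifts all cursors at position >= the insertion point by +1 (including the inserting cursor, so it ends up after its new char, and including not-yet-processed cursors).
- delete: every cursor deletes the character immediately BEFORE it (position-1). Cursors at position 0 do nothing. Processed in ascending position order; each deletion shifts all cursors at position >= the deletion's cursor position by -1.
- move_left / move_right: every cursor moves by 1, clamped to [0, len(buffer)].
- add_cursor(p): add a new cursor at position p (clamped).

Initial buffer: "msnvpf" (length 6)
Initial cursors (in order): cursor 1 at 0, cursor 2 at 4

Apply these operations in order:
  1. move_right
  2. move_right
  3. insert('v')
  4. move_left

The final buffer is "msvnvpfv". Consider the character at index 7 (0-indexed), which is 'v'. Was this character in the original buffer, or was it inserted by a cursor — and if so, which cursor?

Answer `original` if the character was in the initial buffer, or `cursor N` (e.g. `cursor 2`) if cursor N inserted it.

After op 1 (move_right): buffer="msnvpf" (len 6), cursors c1@1 c2@5, authorship ......
After op 2 (move_right): buffer="msnvpf" (len 6), cursors c1@2 c2@6, authorship ......
After op 3 (insert('v')): buffer="msvnvpfv" (len 8), cursors c1@3 c2@8, authorship ..1....2
After op 4 (move_left): buffer="msvnvpfv" (len 8), cursors c1@2 c2@7, authorship ..1....2
Authorship (.=original, N=cursor N): . . 1 . . . . 2
Index 7: author = 2

Answer: cursor 2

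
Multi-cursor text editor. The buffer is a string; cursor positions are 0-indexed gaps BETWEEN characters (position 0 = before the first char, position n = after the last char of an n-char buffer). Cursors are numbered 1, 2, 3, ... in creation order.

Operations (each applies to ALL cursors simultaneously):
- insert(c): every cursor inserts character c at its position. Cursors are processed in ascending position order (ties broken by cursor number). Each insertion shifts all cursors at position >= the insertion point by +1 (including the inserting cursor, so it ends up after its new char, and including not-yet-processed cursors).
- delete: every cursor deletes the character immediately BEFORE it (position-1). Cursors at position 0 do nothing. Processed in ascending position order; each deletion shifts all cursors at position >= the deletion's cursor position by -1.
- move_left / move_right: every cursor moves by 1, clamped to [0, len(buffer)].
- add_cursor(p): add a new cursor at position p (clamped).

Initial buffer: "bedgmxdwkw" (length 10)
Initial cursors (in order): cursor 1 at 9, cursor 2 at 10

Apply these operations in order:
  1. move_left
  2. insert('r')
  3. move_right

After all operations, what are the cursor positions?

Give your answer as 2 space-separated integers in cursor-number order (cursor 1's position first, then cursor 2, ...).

After op 1 (move_left): buffer="bedgmxdwkw" (len 10), cursors c1@8 c2@9, authorship ..........
After op 2 (insert('r')): buffer="bedgmxdwrkrw" (len 12), cursors c1@9 c2@11, authorship ........1.2.
After op 3 (move_right): buffer="bedgmxdwrkrw" (len 12), cursors c1@10 c2@12, authorship ........1.2.

Answer: 10 12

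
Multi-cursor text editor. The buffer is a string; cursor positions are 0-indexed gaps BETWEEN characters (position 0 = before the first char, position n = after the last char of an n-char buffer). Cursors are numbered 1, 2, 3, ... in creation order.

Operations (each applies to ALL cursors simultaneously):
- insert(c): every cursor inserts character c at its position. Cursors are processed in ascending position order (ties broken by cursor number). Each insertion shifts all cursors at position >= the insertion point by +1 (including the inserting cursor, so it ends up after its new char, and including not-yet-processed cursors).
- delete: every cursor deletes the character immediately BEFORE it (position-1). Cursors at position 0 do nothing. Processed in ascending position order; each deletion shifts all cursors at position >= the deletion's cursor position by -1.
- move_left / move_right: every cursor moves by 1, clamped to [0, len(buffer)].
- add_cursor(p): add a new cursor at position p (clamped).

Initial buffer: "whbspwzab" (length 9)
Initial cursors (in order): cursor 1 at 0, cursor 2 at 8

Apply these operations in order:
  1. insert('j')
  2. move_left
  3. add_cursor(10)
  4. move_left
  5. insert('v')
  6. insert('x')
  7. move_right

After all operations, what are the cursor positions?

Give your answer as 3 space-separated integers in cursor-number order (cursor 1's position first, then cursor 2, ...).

Answer: 3 13 16

Derivation:
After op 1 (insert('j')): buffer="jwhbspwzajb" (len 11), cursors c1@1 c2@10, authorship 1........2.
After op 2 (move_left): buffer="jwhbspwzajb" (len 11), cursors c1@0 c2@9, authorship 1........2.
After op 3 (add_cursor(10)): buffer="jwhbspwzajb" (len 11), cursors c1@0 c2@9 c3@10, authorship 1........2.
After op 4 (move_left): buffer="jwhbspwzajb" (len 11), cursors c1@0 c2@8 c3@9, authorship 1........2.
After op 5 (insert('v')): buffer="vjwhbspwzvavjb" (len 14), cursors c1@1 c2@10 c3@12, authorship 11.......2.32.
After op 6 (insert('x')): buffer="vxjwhbspwzvxavxjb" (len 17), cursors c1@2 c2@12 c3@15, authorship 111.......22.332.
After op 7 (move_right): buffer="vxjwhbspwzvxavxjb" (len 17), cursors c1@3 c2@13 c3@16, authorship 111.......22.332.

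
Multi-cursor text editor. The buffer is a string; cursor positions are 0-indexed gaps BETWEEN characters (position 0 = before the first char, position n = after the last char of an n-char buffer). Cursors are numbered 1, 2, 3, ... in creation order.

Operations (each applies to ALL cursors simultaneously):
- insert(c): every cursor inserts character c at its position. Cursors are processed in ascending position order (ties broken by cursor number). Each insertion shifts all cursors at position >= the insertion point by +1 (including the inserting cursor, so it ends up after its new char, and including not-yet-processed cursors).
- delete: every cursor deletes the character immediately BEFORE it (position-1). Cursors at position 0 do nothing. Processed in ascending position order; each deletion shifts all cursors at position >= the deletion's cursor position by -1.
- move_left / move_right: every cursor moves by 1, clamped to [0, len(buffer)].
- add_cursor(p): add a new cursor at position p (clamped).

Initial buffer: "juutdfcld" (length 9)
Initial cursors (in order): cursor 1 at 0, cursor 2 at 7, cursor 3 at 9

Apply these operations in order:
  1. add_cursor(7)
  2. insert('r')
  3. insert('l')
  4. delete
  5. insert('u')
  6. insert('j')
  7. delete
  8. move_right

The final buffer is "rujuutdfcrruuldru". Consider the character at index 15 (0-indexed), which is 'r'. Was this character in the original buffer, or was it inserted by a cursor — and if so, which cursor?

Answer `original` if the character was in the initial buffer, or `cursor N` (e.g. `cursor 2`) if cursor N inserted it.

After op 1 (add_cursor(7)): buffer="juutdfcld" (len 9), cursors c1@0 c2@7 c4@7 c3@9, authorship .........
After op 2 (insert('r')): buffer="rjuutdfcrrldr" (len 13), cursors c1@1 c2@10 c4@10 c3@13, authorship 1.......24..3
After op 3 (insert('l')): buffer="rljuutdfcrrllldrl" (len 17), cursors c1@2 c2@13 c4@13 c3@17, authorship 11.......2424..33
After op 4 (delete): buffer="rjuutdfcrrldr" (len 13), cursors c1@1 c2@10 c4@10 c3@13, authorship 1.......24..3
After op 5 (insert('u')): buffer="rujuutdfcrruuldru" (len 17), cursors c1@2 c2@13 c4@13 c3@17, authorship 11.......2424..33
After op 6 (insert('j')): buffer="rujjuutdfcrruujjldruj" (len 21), cursors c1@3 c2@16 c4@16 c3@21, authorship 111.......242424..333
After op 7 (delete): buffer="rujuutdfcrruuldru" (len 17), cursors c1@2 c2@13 c4@13 c3@17, authorship 11.......2424..33
After op 8 (move_right): buffer="rujuutdfcrruuldru" (len 17), cursors c1@3 c2@14 c4@14 c3@17, authorship 11.......2424..33
Authorship (.=original, N=cursor N): 1 1 . . . . . . . 2 4 2 4 . . 3 3
Index 15: author = 3

Answer: cursor 3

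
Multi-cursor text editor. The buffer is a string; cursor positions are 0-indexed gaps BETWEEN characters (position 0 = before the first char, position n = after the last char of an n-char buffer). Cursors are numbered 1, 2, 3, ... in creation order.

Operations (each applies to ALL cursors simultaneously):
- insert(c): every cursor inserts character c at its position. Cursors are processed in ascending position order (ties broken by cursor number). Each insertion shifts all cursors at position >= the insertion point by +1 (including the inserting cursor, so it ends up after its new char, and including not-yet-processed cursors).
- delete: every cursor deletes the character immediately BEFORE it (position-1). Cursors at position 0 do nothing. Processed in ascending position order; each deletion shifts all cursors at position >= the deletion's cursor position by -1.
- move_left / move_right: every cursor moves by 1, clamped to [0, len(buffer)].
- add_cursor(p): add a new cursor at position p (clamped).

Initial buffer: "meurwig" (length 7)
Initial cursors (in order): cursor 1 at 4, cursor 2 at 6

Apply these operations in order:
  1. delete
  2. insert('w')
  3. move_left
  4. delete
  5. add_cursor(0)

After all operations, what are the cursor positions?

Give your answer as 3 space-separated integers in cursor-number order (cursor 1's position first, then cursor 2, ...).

Answer: 2 3 0

Derivation:
After op 1 (delete): buffer="meuwg" (len 5), cursors c1@3 c2@4, authorship .....
After op 2 (insert('w')): buffer="meuwwwg" (len 7), cursors c1@4 c2@6, authorship ...1.2.
After op 3 (move_left): buffer="meuwwwg" (len 7), cursors c1@3 c2@5, authorship ...1.2.
After op 4 (delete): buffer="mewwg" (len 5), cursors c1@2 c2@3, authorship ..12.
After op 5 (add_cursor(0)): buffer="mewwg" (len 5), cursors c3@0 c1@2 c2@3, authorship ..12.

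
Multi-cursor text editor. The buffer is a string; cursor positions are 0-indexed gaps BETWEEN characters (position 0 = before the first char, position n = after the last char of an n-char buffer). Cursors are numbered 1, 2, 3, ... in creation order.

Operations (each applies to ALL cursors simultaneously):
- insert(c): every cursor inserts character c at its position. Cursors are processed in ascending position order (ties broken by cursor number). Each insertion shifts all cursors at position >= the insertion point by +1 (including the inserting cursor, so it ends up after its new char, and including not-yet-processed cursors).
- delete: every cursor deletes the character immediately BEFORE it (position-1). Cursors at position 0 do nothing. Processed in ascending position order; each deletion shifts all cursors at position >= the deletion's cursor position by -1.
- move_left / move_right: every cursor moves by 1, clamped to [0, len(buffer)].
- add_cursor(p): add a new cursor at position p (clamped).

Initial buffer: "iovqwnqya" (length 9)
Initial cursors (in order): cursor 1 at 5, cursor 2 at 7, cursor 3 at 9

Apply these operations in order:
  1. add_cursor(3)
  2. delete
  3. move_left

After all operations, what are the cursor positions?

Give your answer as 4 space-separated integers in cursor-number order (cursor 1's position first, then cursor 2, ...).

After op 1 (add_cursor(3)): buffer="iovqwnqya" (len 9), cursors c4@3 c1@5 c2@7 c3@9, authorship .........
After op 2 (delete): buffer="ioqny" (len 5), cursors c4@2 c1@3 c2@4 c3@5, authorship .....
After op 3 (move_left): buffer="ioqny" (len 5), cursors c4@1 c1@2 c2@3 c3@4, authorship .....

Answer: 2 3 4 1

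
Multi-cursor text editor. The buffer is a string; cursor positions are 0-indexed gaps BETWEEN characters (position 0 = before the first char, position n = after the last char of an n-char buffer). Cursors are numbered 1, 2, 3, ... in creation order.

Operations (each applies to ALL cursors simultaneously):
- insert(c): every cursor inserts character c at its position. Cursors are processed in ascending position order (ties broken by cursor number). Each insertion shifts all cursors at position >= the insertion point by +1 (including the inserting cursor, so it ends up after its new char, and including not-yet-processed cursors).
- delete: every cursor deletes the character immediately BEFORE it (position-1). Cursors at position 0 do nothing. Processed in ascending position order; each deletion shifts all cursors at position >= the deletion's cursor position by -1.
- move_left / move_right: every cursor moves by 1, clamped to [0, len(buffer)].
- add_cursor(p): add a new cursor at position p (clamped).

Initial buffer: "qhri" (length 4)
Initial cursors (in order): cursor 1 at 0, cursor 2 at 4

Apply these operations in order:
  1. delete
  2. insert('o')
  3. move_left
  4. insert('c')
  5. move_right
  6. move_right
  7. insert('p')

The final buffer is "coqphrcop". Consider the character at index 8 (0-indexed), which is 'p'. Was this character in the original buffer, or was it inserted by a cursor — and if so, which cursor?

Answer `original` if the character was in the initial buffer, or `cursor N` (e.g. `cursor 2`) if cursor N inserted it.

After op 1 (delete): buffer="qhr" (len 3), cursors c1@0 c2@3, authorship ...
After op 2 (insert('o')): buffer="oqhro" (len 5), cursors c1@1 c2@5, authorship 1...2
After op 3 (move_left): buffer="oqhro" (len 5), cursors c1@0 c2@4, authorship 1...2
After op 4 (insert('c')): buffer="coqhrco" (len 7), cursors c1@1 c2@6, authorship 11...22
After op 5 (move_right): buffer="coqhrco" (len 7), cursors c1@2 c2@7, authorship 11...22
After op 6 (move_right): buffer="coqhrco" (len 7), cursors c1@3 c2@7, authorship 11...22
After op 7 (insert('p')): buffer="coqphrcop" (len 9), cursors c1@4 c2@9, authorship 11.1..222
Authorship (.=original, N=cursor N): 1 1 . 1 . . 2 2 2
Index 8: author = 2

Answer: cursor 2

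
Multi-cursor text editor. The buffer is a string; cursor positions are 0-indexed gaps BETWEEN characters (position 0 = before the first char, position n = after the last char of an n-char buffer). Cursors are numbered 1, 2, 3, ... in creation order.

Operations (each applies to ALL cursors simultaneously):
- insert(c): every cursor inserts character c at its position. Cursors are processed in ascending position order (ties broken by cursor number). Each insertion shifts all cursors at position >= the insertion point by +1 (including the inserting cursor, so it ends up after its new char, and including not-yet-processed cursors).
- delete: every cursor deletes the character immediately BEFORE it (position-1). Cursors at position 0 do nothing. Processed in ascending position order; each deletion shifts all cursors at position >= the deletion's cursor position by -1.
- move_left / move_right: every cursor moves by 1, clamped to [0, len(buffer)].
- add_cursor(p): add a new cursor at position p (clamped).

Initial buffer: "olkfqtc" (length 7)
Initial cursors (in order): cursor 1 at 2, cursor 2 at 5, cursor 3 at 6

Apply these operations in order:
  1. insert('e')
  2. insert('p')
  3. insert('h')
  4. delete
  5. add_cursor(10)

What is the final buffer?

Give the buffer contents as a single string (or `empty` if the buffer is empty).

After op 1 (insert('e')): buffer="olekfqetec" (len 10), cursors c1@3 c2@7 c3@9, authorship ..1...2.3.
After op 2 (insert('p')): buffer="olepkfqeptepc" (len 13), cursors c1@4 c2@9 c3@12, authorship ..11...22.33.
After op 3 (insert('h')): buffer="olephkfqephtephc" (len 16), cursors c1@5 c2@11 c3@15, authorship ..111...222.333.
After op 4 (delete): buffer="olepkfqeptepc" (len 13), cursors c1@4 c2@9 c3@12, authorship ..11...22.33.
After op 5 (add_cursor(10)): buffer="olepkfqeptepc" (len 13), cursors c1@4 c2@9 c4@10 c3@12, authorship ..11...22.33.

Answer: olepkfqeptepc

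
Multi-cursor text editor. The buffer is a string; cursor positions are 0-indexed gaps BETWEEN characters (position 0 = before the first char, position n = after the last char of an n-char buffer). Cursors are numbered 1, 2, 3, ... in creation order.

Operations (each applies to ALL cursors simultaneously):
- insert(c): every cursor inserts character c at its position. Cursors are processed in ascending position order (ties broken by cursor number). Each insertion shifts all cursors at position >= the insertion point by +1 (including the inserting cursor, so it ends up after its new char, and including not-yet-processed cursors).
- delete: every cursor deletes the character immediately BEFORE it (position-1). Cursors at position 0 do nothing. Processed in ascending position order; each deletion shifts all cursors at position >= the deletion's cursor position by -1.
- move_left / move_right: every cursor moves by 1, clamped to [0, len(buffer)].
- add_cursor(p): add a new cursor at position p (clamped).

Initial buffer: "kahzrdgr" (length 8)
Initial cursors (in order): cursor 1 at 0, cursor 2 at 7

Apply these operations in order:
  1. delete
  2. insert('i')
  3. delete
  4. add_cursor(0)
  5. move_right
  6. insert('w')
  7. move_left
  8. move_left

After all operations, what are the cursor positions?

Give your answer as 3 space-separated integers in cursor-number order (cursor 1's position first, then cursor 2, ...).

Answer: 1 8 1

Derivation:
After op 1 (delete): buffer="kahzrdr" (len 7), cursors c1@0 c2@6, authorship .......
After op 2 (insert('i')): buffer="ikahzrdir" (len 9), cursors c1@1 c2@8, authorship 1......2.
After op 3 (delete): buffer="kahzrdr" (len 7), cursors c1@0 c2@6, authorship .......
After op 4 (add_cursor(0)): buffer="kahzrdr" (len 7), cursors c1@0 c3@0 c2@6, authorship .......
After op 5 (move_right): buffer="kahzrdr" (len 7), cursors c1@1 c3@1 c2@7, authorship .......
After op 6 (insert('w')): buffer="kwwahzrdrw" (len 10), cursors c1@3 c3@3 c2@10, authorship .13......2
After op 7 (move_left): buffer="kwwahzrdrw" (len 10), cursors c1@2 c3@2 c2@9, authorship .13......2
After op 8 (move_left): buffer="kwwahzrdrw" (len 10), cursors c1@1 c3@1 c2@8, authorship .13......2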